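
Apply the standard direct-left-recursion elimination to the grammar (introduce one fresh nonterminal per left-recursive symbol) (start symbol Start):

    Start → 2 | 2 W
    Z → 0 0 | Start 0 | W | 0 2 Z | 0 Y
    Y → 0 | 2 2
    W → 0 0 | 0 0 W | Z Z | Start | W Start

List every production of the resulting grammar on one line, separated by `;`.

Directly left-recursive nonterminal: W.
For W: α = {Start}, β = {0 0, 0 0 W, Z Z, Start}. Rewrite as W → β W1 and W1 → α W1 | ε.

Start → 2 | 2 W; Z → 0 0 | Start 0 | W | 0 2 Z | 0 Y; Y → 0 | 2 2; W → 0 0 W1 | 0 0 W W1 | Z Z W1 | Start W1; W1 → Start W1 | ε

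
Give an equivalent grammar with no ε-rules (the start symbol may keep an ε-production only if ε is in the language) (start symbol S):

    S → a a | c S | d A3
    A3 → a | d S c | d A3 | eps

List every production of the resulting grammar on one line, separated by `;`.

Nullable set = {A3}.
ε ∉ L(G), so no ε-production is kept.
For each production, add variants omitting each subset of nullable occurrences: S → d A3 gives d A3 | d. A3 → d A3 gives d A3 | d.

S → a a | c S | d A3 | d; A3 → a | d S c | d A3 | d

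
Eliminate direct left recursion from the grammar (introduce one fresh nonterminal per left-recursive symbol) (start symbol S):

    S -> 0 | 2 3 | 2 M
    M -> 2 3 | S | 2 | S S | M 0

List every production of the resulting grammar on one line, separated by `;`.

M is directly left-recursive.
For M: α = {0}, β = {2 3, S, 2, S S}. Rewrite as M → β M' and M' → α M' | ε.

S -> 0 | 2 3 | 2 M; M -> 2 3 M' | S M' | 2 M' | S S M'; M' -> 0 M' | ε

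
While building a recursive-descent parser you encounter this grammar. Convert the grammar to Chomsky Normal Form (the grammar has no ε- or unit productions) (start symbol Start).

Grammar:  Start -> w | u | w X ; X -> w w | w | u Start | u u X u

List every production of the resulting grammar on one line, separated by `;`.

Introduce a nonterminal for each terminal appearing in a rule of length ≥ 2: X1 → w, X2 → u.
Binarize each right-hand side of length ≥ 3 by chaining fresh nonterminals (Y1, Y2, …): affected rules were X → X2 X2 X X2.

Start -> w | u | X1 X; X -> X1 X1 | w | X2 Start | X2 Y1; X1 -> w; X2 -> u; Y1 -> X2 Y2; Y2 -> X X2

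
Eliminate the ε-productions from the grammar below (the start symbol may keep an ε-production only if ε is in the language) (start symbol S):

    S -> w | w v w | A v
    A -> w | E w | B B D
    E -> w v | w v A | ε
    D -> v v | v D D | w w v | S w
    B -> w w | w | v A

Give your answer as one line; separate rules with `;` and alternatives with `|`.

S -> w | w v w | A v; A -> w | E w | B B D; E -> w v | w v A; D -> v v | v D D | w w v | S w; B -> w w | w | v A

The nullable symbols are {E}.
ε ∉ L(G), so no ε-production is kept.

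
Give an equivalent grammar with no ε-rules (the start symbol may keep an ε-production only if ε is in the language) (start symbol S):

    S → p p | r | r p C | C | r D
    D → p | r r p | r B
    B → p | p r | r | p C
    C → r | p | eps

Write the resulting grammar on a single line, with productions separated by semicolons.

S → p p | r | r p C | r p | C | r D | eps; D → p | r r p | r B; B → p | p r | r | p C; C → r | p

The nullable symbols are {C, S}.
ε ∈ L(G) since S is nullable, so keep S → ε.
For each production, add variants omitting each subset of nullable occurrences: S → r p C gives r p C | r p.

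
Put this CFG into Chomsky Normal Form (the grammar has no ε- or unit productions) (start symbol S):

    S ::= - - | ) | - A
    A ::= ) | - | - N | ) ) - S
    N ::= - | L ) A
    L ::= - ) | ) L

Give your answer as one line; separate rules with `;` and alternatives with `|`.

S ::= X1 X1 | ) | X1 A; A ::= ) | - | X1 N | X2 Y1; N ::= - | L Y3; L ::= X1 X2 | X2 L; X1 ::= -; X2 ::= ); Y1 ::= X2 Y2; Y2 ::= X1 S; Y3 ::= X2 A

Introduce a nonterminal for each terminal appearing in a rule of length ≥ 2: X1 → -, X2 → ).
Binarize each right-hand side of length ≥ 3 by chaining fresh nonterminals (Y1, Y2, …): affected rules were A → X2 X2 X1 S; N → L X2 A.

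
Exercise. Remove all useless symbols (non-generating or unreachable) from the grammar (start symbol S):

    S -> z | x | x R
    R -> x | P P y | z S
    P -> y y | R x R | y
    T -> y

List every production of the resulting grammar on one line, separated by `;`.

S -> z | x | x R; R -> x | P P y | z S; P -> y y | R x R | y

Generating nonterminals: {P, R, S, T}.
Reachable from S after that: {P, R, S}.
Removed useless symbols: {T} and every production mentioning them.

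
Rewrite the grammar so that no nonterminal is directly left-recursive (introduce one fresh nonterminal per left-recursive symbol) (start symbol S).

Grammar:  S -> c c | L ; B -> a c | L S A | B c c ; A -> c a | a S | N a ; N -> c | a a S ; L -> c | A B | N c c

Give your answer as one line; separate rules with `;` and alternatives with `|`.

Left recursion appears on B.
For B: α = {c c}, β = {a c, L S A}. Rewrite as B → β B' and B' → α B' | ε.

S -> c c | L; B -> a c B' | L S A B'; A -> c a | a S | N a; N -> c | a a S; L -> c | A B | N c c; B' -> c c B' | ε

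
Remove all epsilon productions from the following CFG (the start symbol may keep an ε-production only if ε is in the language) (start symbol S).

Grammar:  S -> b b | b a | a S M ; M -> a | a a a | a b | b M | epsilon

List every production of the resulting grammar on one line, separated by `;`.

Nullable set = {M}.
ε ∉ L(G), so no ε-production is kept.
Add the nullable-subset variants: S → a S M gives a S M | a S. M → b M gives b M | b.

S -> b b | b a | a S M | a S; M -> a | a a a | a b | b M | b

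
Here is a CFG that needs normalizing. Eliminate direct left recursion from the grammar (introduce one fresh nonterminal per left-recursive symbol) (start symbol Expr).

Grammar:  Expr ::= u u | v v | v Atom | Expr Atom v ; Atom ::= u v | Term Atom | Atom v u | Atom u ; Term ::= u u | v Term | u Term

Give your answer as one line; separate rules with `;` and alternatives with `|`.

Expr ::= u u Expr1 | v v Expr1 | v Atom Expr1; Atom ::= u v Atom1 | Term Atom Atom1; Term ::= u u | v Term | u Term; Expr1 ::= Atom v Expr1 | ε; Atom1 ::= v u Atom1 | u Atom1 | ε

Left recursion appears on Expr, Atom.
For Expr: α = {Atom v}, β = {u u, v v, v Atom}. Rewrite as Expr → β Expr1 and Expr1 → α Expr1 | ε.
For Atom: α = {v u, u}, β = {u v, Term Atom}. Rewrite as Atom → β Atom1 and Atom1 → α Atom1 | ε.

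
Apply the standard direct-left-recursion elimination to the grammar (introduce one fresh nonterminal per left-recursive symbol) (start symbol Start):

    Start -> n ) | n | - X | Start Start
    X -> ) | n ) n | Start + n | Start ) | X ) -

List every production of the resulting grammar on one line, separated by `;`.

Left recursion appears on Start, X.
For Start: α = {Start}, β = {n ), n, - X}. Rewrite as Start → β Start1 and Start1 → α Start1 | ε.
For X: α = {) -}, β = {), n ) n, Start + n, Start )}. Rewrite as X → β X1 and X1 → α X1 | ε.

Start -> n ) Start1 | n Start1 | - X Start1; X -> ) X1 | n ) n X1 | Start + n X1 | Start ) X1; Start1 -> Start Start1 | ε; X1 -> ) - X1 | ε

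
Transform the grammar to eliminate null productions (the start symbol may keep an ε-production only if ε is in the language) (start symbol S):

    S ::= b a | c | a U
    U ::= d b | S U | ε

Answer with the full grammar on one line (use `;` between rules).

S ::= b a | c | a U | a; U ::= d b | S U | S

The nullable symbols are {U}.
ε ∉ L(G), so no ε-production is kept.
Add the nullable-subset variants: S → a U gives a U | a. U → S U gives S U | S.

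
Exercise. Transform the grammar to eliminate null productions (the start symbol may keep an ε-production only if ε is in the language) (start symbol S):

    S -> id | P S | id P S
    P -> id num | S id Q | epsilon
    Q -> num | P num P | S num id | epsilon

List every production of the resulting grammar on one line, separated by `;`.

S -> id | P S | id P S | id S; P -> id num | S id Q | S id; Q -> num | P num P | P num | num P | S num id

The nullable symbols are {P, Q}.
ε ∉ L(G), so no ε-production is kept.
For each production, add variants omitting each subset of nullable occurrences: S → id P S gives id P S | id S. P → S id Q gives S id Q | S id. Q → P num P gives P num P | P num | num P.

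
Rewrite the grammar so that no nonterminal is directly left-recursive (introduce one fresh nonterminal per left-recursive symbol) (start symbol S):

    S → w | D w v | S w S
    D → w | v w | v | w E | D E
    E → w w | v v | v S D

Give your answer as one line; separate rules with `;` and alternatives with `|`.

S → w S' | D w v S'; D → w D' | v w D' | v D' | w E D'; E → w w | v v | v S D; S' → w S S' | ε; D' → E D' | ε

Left recursion appears on S, D.
For S: α = {w S}, β = {w, D w v}. Rewrite as S → β S' and S' → α S' | ε.
For D: α = {E}, β = {w, v w, v, w E}. Rewrite as D → β D' and D' → α D' | ε.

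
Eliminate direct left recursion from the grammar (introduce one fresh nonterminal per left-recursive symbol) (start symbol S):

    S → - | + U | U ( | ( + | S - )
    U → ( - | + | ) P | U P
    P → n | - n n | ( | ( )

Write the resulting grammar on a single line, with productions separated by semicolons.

S → - S' | + U S' | U ( S' | ( + S'; U → ( - U' | + U' | ) P U'; P → n | - n n | ( | ( ); S' → - ) S' | ε; U' → P U' | ε

S, U are directly left-recursive.
For S: α = {- )}, β = {-, + U, U (, ( +}. Rewrite as S → β S' and S' → α S' | ε.
For U: α = {P}, β = {( -, +, ) P}. Rewrite as U → β U' and U' → α U' | ε.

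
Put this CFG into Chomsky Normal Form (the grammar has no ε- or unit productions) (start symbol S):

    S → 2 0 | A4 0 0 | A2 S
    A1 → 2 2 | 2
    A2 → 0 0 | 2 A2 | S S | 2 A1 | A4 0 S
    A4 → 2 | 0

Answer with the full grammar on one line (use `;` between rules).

Introduce a nonterminal for each terminal appearing in a rule of length ≥ 2: X1 → 2, X2 → 0.
Binarize each right-hand side of length ≥ 3 by chaining fresh nonterminals (Y1, Y2, …): affected rules were S → A4 X2 X2; A2 → A4 X2 S.

S → X1 X2 | A4 Y1 | A2 S; A1 → X1 X1 | 2; A2 → X2 X2 | X1 A2 | S S | X1 A1 | A4 Y2; A4 → 2 | 0; X1 → 2; X2 → 0; Y1 → X2 X2; Y2 → X2 S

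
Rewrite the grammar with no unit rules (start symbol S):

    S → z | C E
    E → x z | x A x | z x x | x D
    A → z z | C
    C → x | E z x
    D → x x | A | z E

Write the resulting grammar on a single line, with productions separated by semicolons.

S → z | C E; E → x z | x A x | z x x | x D; A → x | E z x | z z; C → x | E z x; D → x | E z x | x x | z E | z z

Unit pairs: A ⇒* {C}; D ⇒* {A, C}.
For every A with A ⇒* B via unit rules, add B's non-unit alternatives to A; then delete every rule of the form X → Y.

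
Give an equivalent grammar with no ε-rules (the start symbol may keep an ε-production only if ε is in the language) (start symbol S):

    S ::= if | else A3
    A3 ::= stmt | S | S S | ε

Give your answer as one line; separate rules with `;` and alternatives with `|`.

Nullable nonterminals: {A3}.
ε ∉ L(G), so no ε-production is kept.
For each production, add variants omitting each subset of nullable occurrences: S → else A3 gives else A3 | else.

S ::= if | else A3 | else; A3 ::= stmt | S | S S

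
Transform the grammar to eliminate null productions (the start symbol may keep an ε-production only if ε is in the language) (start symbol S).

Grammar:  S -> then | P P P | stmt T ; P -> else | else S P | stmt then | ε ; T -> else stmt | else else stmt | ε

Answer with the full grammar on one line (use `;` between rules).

Nullable nonterminals: {P, S, T}.
ε ∈ L(G) since S is nullable, so keep S → ε.
For each production, add variants omitting each subset of nullable occurrences: S → P P P gives P P P | P P | P. S → stmt T gives stmt T | stmt. P → else S P gives else S P | else S | else P.

S -> then | P P P | P P | P | stmt T | stmt | ε; P -> else | else S P | else S | else P | stmt then; T -> else stmt | else else stmt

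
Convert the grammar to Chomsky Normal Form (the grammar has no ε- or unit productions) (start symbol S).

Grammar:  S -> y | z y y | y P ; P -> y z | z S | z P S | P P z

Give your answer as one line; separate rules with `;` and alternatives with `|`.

S -> y | X1 Y1 | X2 P; P -> X2 X1 | X1 S | X1 Y2 | P Y3; X1 -> z; X2 -> y; Y1 -> X2 X2; Y2 -> P S; Y3 -> P X1

Introduce a nonterminal for each terminal appearing in a rule of length ≥ 2: X1 → z, X2 → y.
Binarize each right-hand side of length ≥ 3 by chaining fresh nonterminals (Y1, Y2, …): affected rules were S → X1 X2 X2; P → X1 P S; P → P P X1.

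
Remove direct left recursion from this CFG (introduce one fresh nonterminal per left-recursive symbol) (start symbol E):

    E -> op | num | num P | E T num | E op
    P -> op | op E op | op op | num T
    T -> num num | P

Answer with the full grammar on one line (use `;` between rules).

Left recursion appears on E.
For E: α = {T num, op}, β = {op, num, num P}. Rewrite as E → β E' and E' → α E' | ε.

E -> op E' | num E' | num P E'; P -> op | op E op | op op | num T; T -> num num | P; E' -> T num E' | op E' | ε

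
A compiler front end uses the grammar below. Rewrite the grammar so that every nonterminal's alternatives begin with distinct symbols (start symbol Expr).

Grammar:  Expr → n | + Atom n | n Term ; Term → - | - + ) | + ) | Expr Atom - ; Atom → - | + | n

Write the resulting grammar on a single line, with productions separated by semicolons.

Expr → + Atom n | n Expr1; Term → + ) | Expr Atom - | - Term1; Atom → - | + | n; Expr1 → ε | Term; Term1 → ε | + )

Expr has alternatives sharing prefix 'n': factor to Expr → n Expr1 with Expr1 → ε | Term.
Term has alternatives sharing prefix '-': factor to Term → - Term1 with Term1 → ε | + ).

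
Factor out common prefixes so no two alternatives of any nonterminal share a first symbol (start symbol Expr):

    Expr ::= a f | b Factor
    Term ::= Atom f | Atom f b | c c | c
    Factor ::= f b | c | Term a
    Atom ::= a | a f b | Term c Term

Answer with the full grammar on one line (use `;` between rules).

Expr ::= a f | b Factor; Term ::= Atom f Term1 | c Term2; Factor ::= f b | c | Term a; Atom ::= Term c Term | a Atom1; Term1 ::= ε | b; Term2 ::= c | ε; Atom1 ::= ε | f b

Term has alternatives sharing prefix 'Atom f': factor to Term → Atom f Term1 with Term1 → ε | b.
Term has alternatives sharing prefix 'c': factor to Term → c Term2 with Term2 → c | ε.
Atom has alternatives sharing prefix 'a': factor to Atom → a Atom1 with Atom1 → ε | f b.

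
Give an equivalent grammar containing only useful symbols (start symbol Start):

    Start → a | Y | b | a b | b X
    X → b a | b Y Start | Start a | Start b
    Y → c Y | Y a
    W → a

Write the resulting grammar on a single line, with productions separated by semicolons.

Generating nonterminals: {Start, W, X}.
Reachable from Start after that: {Start, X}.
Removed useless symbols: {W, Y} and every production mentioning them.

Start → a | b | a b | b X; X → b a | Start a | Start b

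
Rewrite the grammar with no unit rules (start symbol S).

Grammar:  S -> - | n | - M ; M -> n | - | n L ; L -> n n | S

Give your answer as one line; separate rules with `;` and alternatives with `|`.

Unit pairs: L ⇒* {S}.
For every A with A ⇒* B via unit rules, add B's non-unit alternatives to A; then delete every rule of the form X → Y.

S -> - | n | - M; M -> n | - | n L; L -> n n | - | n | - M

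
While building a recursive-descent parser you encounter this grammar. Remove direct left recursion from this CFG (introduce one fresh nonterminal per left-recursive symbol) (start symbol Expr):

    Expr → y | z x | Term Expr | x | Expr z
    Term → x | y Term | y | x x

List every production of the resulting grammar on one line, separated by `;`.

Directly left-recursive nonterminal: Expr.
For Expr: α = {z}, β = {y, z x, Term Expr, x}. Rewrite as Expr → β Expr1 and Expr1 → α Expr1 | ε.

Expr → y Expr1 | z x Expr1 | Term Expr Expr1 | x Expr1; Term → x | y Term | y | x x; Expr1 → z Expr1 | ε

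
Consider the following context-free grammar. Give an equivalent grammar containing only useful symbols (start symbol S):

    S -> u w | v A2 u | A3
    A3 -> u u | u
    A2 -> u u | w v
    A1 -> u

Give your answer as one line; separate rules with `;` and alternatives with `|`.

S -> u w | v A2 u | A3; A3 -> u u | u; A2 -> u u | w v

Generating nonterminals: {A1, A2, A3, S}.
Reachable from S after that: {A2, A3, S}.
Removed useless symbols: {A1} and every production mentioning them.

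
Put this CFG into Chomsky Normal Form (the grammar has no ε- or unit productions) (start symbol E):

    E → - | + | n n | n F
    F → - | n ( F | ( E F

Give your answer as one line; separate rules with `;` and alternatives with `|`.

E → - | + | X1 X1 | X1 F; F → - | X1 Y1 | X2 Y2; X1 → n; X2 → (; Y1 → X2 F; Y2 → E F

Introduce a nonterminal for each terminal appearing in a rule of length ≥ 2: X1 → n, X2 → (.
Binarize each right-hand side of length ≥ 3 by chaining fresh nonterminals (Y1, Y2, …): affected rules were F → X1 X2 F; F → X2 E F.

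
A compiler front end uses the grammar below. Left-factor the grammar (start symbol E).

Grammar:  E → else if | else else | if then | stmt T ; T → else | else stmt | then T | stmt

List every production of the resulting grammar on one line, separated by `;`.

E → if then | stmt T | else E'; T → then T | stmt | else T'; E' → if | else; T' → ε | stmt

E has alternatives sharing prefix 'else': factor to E → else E' with E' → if | else.
T has alternatives sharing prefix 'else': factor to T → else T' with T' → ε | stmt.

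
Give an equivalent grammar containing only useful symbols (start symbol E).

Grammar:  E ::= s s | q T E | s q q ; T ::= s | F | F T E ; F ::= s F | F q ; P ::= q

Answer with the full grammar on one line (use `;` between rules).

Generating nonterminals: {E, P, T}.
Reachable from E after that: {E, T}.
Removed useless symbols: {F, P} and every production mentioning them.

E ::= s s | q T E | s q q; T ::= s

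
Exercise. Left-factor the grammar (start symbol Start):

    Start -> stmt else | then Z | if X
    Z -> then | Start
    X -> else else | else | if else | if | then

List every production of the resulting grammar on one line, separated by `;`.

X has alternatives sharing prefix 'else': factor to X → else X1 with X1 → else | ε.
X has alternatives sharing prefix 'if': factor to X → if X2 with X2 → else | ε.

Start -> stmt else | then Z | if X; Z -> then | Start; X -> then | else X1 | if X2; X1 -> else | ε; X2 -> else | ε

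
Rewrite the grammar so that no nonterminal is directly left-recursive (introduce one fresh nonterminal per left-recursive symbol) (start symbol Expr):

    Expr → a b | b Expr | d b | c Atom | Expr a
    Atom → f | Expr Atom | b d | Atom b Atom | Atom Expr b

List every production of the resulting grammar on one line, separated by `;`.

Left recursion appears on Expr, Atom.
For Expr: α = {a}, β = {a b, b Expr, d b, c Atom}. Rewrite as Expr → β Expr1 and Expr1 → α Expr1 | ε.
For Atom: α = {b Atom, Expr b}, β = {f, Expr Atom, b d}. Rewrite as Atom → β Atom1 and Atom1 → α Atom1 | ε.

Expr → a b Expr1 | b Expr Expr1 | d b Expr1 | c Atom Expr1; Atom → f Atom1 | Expr Atom Atom1 | b d Atom1; Expr1 → a Expr1 | ε; Atom1 → b Atom Atom1 | Expr b Atom1 | ε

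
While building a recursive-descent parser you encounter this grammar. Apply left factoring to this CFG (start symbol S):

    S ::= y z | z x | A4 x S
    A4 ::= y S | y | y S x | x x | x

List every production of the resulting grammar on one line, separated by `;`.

S ::= y z | z x | A4 x S; A4 ::= y A4' | x A4''; A4' ::= eps | S A4'''; A4'' ::= x | eps; A4''' ::= eps | x

A4 has alternatives sharing prefix 'y': factor to A4 → y A4' with A4' → S | ε | S x.
A4 has alternatives sharing prefix 'x': factor to A4 → x A4'' with A4'' → x | ε.
A4' has alternatives sharing prefix 'S': factor to A4' → S A4''' with A4''' → ε | x.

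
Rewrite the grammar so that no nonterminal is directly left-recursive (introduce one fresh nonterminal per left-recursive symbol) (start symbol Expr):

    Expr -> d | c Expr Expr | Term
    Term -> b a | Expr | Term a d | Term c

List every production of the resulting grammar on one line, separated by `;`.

Expr -> d | c Expr Expr | Term; Term -> b a Term1 | Expr Term1; Term1 -> a d Term1 | c Term1 | ε

Term is directly left-recursive.
For Term: α = {a d, c}, β = {b a, Expr}. Rewrite as Term → β Term1 and Term1 → α Term1 | ε.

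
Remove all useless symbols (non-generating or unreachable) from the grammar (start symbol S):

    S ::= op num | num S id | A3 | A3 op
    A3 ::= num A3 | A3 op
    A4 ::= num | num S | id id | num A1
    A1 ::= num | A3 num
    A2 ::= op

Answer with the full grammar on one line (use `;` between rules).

S ::= op num | num S id

Generating nonterminals: {A1, A2, A4, S}.
Reachable from S after that: {S}.
Removed useless symbols: {A1, A2, A3, A4} and every production mentioning them.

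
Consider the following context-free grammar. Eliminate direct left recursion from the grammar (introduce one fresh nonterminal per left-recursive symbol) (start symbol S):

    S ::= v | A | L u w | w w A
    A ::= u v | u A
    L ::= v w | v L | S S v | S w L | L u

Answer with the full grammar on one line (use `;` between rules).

S ::= v | A | L u w | w w A; A ::= u v | u A; L ::= v w L' | v L L' | S S v L' | S w L L'; L' ::= u L' | ε

L is directly left-recursive.
For L: α = {u}, β = {v w, v L, S S v, S w L}. Rewrite as L → β L' and L' → α L' | ε.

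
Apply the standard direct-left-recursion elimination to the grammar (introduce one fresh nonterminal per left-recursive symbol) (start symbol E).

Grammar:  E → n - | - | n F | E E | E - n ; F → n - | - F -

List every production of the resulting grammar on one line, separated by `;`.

Left recursion appears on E.
For E: α = {E, - n}, β = {n -, -, n F}. Rewrite as E → β E' and E' → α E' | ε.

E → n - E' | - E' | n F E'; F → n - | - F -; E' → E E' | - n E' | ε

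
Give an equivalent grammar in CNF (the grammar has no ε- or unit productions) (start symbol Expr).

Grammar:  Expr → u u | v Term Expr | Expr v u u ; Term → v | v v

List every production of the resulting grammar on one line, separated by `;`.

Introduce a nonterminal for each terminal appearing in a rule of length ≥ 2: X1 → u, X2 → v.
Binarize each right-hand side of length ≥ 3 by chaining fresh nonterminals (Y1, Y2, …): affected rules were Expr → X2 Term Expr; Expr → Expr X2 X1 X1.

Expr → X1 X1 | X2 Y1 | Expr Y2; Term → v | X2 X2; X1 → u; X2 → v; Y1 → Term Expr; Y2 → X2 Y3; Y3 → X1 X1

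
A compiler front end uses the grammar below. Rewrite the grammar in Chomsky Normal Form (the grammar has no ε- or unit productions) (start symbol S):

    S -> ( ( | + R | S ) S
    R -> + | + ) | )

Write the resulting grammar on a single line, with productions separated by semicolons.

S -> X1 X1 | X2 R | S Y1; R -> + | X2 X3 | ); X1 -> (; X2 -> +; X3 -> ); Y1 -> X3 S

Introduce a nonterminal for each terminal appearing in a rule of length ≥ 2: X1 → (, X2 → +, X3 → ).
Binarize each right-hand side of length ≥ 3 by chaining fresh nonterminals (Y1, Y2, …): affected rules were S → S X3 S.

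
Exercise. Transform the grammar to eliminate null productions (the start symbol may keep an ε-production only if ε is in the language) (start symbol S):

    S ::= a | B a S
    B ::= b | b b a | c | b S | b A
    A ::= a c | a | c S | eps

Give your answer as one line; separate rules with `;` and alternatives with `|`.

Nullable nonterminals: {A}.
ε ∉ L(G), so no ε-production is kept.

S ::= a | B a S; B ::= b | b b a | c | b S | b A; A ::= a c | a | c S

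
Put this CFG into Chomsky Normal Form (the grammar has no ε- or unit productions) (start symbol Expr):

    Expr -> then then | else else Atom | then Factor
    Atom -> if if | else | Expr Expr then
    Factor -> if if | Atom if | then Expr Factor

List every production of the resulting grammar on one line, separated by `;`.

Introduce a nonterminal for each terminal appearing in a rule of length ≥ 2: X1 → then, X2 → else, X3 → if.
Binarize each right-hand side of length ≥ 3 by chaining fresh nonterminals (Y1, Y2, …): affected rules were Expr → X2 X2 Atom; Atom → Expr Expr X1; Factor → X1 Expr Factor.

Expr -> X1 X1 | X2 Y1 | X1 Factor; Atom -> X3 X3 | else | Expr Y2; Factor -> X3 X3 | Atom X3 | X1 Y3; X1 -> then; X2 -> else; X3 -> if; Y1 -> X2 Atom; Y2 -> Expr X1; Y3 -> Expr Factor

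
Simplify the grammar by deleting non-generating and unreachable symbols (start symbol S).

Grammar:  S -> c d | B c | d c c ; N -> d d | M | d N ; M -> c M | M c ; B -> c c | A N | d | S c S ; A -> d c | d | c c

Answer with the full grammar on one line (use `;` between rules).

Generating nonterminals: {A, B, N, S}.
Reachable from S after that: {A, B, N, S}.
Removed useless symbols: {M} and every production mentioning them.

S -> c d | B c | d c c; N -> d d | d N; B -> c c | A N | d | S c S; A -> d c | d | c c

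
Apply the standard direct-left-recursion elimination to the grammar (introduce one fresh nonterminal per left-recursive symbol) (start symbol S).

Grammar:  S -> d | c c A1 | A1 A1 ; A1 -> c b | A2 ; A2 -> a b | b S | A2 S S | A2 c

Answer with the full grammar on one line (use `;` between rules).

Directly left-recursive nonterminal: A2.
For A2: α = {S S, c}, β = {a b, b S}. Rewrite as A2 → β A2' and A2' → α A2' | ε.

S -> d | c c A1 | A1 A1; A1 -> c b | A2; A2 -> a b A2' | b S A2'; A2' -> S S A2' | c A2' | ε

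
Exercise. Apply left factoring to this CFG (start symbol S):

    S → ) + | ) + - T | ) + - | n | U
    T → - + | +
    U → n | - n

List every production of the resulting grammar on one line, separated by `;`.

S has alternatives sharing prefix ') +': factor to S → ) + S' with S' → ε | - T | -.
S' has alternatives sharing prefix '-': factor to S' → - S'' with S'' → T | ε.

S → n | U | ) + S'; T → - + | +; U → n | - n; S' → ε | - S''; S'' → T | ε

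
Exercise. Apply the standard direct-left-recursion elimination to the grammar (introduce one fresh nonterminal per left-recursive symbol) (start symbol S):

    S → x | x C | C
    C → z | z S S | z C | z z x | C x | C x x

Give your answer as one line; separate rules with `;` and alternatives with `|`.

S → x | x C | C; C → z C' | z S S C' | z C C' | z z x C'; C' → x C' | x x C' | ε

C is directly left-recursive.
For C: α = {x, x x}, β = {z, z S S, z C, z z x}. Rewrite as C → β C' and C' → α C' | ε.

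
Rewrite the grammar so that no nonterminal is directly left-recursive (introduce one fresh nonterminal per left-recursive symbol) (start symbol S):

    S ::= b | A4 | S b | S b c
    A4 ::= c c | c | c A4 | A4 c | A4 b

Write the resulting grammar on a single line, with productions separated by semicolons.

Directly left-recursive nonterminals: S, A4.
For S: α = {b, b c}, β = {b, A4}. Rewrite as S → β S' and S' → α S' | ε.
For A4: α = {c, b}, β = {c c, c, c A4}. Rewrite as A4 → β A4' and A4' → α A4' | ε.

S ::= b S' | A4 S'; A4 ::= c c A4' | c A4' | c A4 A4'; S' ::= b S' | b c S' | ε; A4' ::= c A4' | b A4' | ε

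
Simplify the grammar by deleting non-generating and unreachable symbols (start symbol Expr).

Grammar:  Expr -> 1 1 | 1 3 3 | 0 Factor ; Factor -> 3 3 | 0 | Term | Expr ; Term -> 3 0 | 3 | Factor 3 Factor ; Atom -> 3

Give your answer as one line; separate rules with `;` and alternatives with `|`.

Expr -> 1 1 | 1 3 3 | 0 Factor; Factor -> 3 3 | 0 | Term | Expr; Term -> 3 0 | 3 | Factor 3 Factor

Generating nonterminals: {Atom, Expr, Factor, Term}.
Reachable from Expr after that: {Expr, Factor, Term}.
Removed useless symbols: {Atom} and every production mentioning them.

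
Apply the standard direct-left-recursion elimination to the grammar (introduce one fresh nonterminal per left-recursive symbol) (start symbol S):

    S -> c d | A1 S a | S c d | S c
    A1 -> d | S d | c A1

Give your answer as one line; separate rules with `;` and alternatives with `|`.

Directly left-recursive nonterminal: S.
For S: α = {c d, c}, β = {c d, A1 S a}. Rewrite as S → β S' and S' → α S' | ε.

S -> c d S' | A1 S a S'; A1 -> d | S d | c A1; S' -> c d S' | c S' | ε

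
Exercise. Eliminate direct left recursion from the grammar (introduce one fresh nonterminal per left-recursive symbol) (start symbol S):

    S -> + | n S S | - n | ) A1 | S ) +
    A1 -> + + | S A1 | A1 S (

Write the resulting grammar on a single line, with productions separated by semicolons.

S -> + S' | n S S S' | - n S' | ) A1 S'; A1 -> + + A1' | S A1 A1'; S' -> ) + S' | ε; A1' -> S ( A1' | ε

Directly left-recursive nonterminals: S, A1.
For S: α = {) +}, β = {+, n S S, - n, ) A1}. Rewrite as S → β S' and S' → α S' | ε.
For A1: α = {S (}, β = {+ +, S A1}. Rewrite as A1 → β A1' and A1' → α A1' | ε.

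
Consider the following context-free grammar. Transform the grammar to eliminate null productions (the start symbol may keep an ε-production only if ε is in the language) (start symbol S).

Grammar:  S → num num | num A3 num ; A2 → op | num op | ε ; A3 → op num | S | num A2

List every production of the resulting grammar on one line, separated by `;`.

Nullable nonterminals: {A2}.
ε ∉ L(G), so no ε-production is kept.
Expand every rule over subsets of its nullable positions: A3 → num A2 gives num A2 | num.

S → num num | num A3 num; A2 → op | num op; A3 → op num | S | num A2 | num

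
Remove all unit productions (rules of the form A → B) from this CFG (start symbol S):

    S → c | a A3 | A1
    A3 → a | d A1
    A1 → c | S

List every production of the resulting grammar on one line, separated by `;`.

S → c | a A3; A3 → a | d A1; A1 → c | a A3

Unit pairs: A1 ⇒* {S}; S ⇒* {A1}.
Replace each nonterminal's rules with the union of the non-unit rules of every nonterminal it unit-derives.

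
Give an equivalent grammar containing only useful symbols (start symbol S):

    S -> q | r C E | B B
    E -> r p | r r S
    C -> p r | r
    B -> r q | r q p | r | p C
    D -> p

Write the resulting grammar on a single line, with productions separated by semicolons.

Generating nonterminals: {B, C, D, E, S}.
Reachable from S after that: {B, C, E, S}.
Removed useless symbols: {D} and every production mentioning them.

S -> q | r C E | B B; E -> r p | r r S; C -> p r | r; B -> r q | r q p | r | p C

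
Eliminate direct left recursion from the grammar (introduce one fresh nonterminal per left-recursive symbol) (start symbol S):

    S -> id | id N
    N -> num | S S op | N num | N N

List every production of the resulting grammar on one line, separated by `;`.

S -> id | id N; N -> num N' | S S op N'; N' -> num N' | N N' | ε

N is directly left-recursive.
For N: α = {num, N}, β = {num, S S op}. Rewrite as N → β N' and N' → α N' | ε.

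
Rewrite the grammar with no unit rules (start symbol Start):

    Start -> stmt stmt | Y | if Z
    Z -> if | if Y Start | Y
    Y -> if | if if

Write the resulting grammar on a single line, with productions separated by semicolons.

Unit pairs: Start ⇒* {Y}; Z ⇒* {Y}.
For each unit pair (A, B), copy every non-unit production of B to A, then drop all unit productions.

Start -> stmt stmt | if Z | if | if if; Z -> if | if Y Start | if if; Y -> if | if if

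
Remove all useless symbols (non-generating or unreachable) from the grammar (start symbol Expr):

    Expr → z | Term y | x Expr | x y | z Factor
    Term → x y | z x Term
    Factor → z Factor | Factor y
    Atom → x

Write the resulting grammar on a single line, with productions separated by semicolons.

Expr → z | Term y | x Expr | x y; Term → x y | z x Term

Generating nonterminals: {Atom, Expr, Term}.
Reachable from Expr after that: {Expr, Term}.
Removed useless symbols: {Atom, Factor} and every production mentioning them.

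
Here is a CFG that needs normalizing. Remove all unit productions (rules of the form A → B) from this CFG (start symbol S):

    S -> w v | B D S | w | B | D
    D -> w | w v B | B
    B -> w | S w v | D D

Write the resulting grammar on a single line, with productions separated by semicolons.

S -> w | S w v | D D | w v B | w v | B D S; D -> w | S w v | D D | w v B; B -> w | S w v | D D

Unit pairs: D ⇒* {B}; S ⇒* {B, D}.
Replace each nonterminal's rules with the union of the non-unit rules of every nonterminal it unit-derives.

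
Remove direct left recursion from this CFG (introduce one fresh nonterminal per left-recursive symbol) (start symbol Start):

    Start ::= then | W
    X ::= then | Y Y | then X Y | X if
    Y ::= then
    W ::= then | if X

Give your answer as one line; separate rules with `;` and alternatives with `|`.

X is directly left-recursive.
For X: α = {if}, β = {then, Y Y, then X Y}. Rewrite as X → β X1 and X1 → α X1 | ε.

Start ::= then | W; X ::= then X1 | Y Y X1 | then X Y X1; Y ::= then; W ::= then | if X; X1 ::= if X1 | eps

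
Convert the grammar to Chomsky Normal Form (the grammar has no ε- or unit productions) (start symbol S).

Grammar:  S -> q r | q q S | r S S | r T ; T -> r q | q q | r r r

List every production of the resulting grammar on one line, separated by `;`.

S -> X1 X2 | X1 Y1 | X2 Y2 | X2 T; T -> X2 X1 | X1 X1 | X2 Y3; X1 -> q; X2 -> r; Y1 -> X1 S; Y2 -> S S; Y3 -> X2 X2

Introduce a nonterminal for each terminal appearing in a rule of length ≥ 2: X1 → q, X2 → r.
Binarize each right-hand side of length ≥ 3 by chaining fresh nonterminals (Y1, Y2, …): affected rules were S → X1 X1 S; S → X2 S S; T → X2 X2 X2.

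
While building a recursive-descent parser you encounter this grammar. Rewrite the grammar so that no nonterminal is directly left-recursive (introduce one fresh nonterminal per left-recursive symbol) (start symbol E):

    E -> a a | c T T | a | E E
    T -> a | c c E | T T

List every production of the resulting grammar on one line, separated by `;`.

E -> a a E' | c T T E' | a E'; T -> a T' | c c E T'; E' -> E E' | ε; T' -> T T' | ε

Left recursion appears on E, T.
For E: α = {E}, β = {a a, c T T, a}. Rewrite as E → β E' and E' → α E' | ε.
For T: α = {T}, β = {a, c c E}. Rewrite as T → β T' and T' → α T' | ε.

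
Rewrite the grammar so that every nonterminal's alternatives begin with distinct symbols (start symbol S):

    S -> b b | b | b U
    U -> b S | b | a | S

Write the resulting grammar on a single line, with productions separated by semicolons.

S has alternatives sharing prefix 'b': factor to S → b S' with S' → b | ε | U.
U has alternatives sharing prefix 'b': factor to U → b U' with U' → S | ε.

S -> b S'; U -> a | S | b U'; S' -> b | ε | U; U' -> S | ε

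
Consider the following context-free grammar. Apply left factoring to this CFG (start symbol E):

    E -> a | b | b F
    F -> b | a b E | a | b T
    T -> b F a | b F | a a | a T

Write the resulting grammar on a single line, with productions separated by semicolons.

E -> a | b E'; F -> b F' | a F''; T -> b F T' | a T''; E' -> epsilon | F; F' -> epsilon | T; F'' -> b E | epsilon; T' -> a | epsilon; T'' -> a | T

E has alternatives sharing prefix 'b': factor to E → b E' with E' → ε | F.
F has alternatives sharing prefix 'b': factor to F → b F' with F' → ε | T.
F has alternatives sharing prefix 'a': factor to F → a F'' with F'' → b E | ε.
T has alternatives sharing prefix 'b F': factor to T → b F T' with T' → a | ε.
T has alternatives sharing prefix 'a': factor to T → a T'' with T'' → a | T.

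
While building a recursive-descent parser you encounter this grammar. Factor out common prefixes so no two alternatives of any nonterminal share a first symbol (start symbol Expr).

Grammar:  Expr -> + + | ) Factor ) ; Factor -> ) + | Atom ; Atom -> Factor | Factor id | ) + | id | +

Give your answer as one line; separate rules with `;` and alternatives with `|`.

Atom has alternatives sharing prefix 'Factor': factor to Atom → Factor Atom1 with Atom1 → ε | id.

Expr -> + + | ) Factor ); Factor -> ) + | Atom; Atom -> ) + | id | + | Factor Atom1; Atom1 -> ε | id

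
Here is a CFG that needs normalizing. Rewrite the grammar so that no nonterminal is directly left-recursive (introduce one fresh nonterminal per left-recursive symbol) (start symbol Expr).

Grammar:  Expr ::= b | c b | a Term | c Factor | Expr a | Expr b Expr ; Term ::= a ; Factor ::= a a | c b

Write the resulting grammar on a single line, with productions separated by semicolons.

Expr ::= b Expr1 | c b Expr1 | a Term Expr1 | c Factor Expr1; Term ::= a; Factor ::= a a | c b; Expr1 ::= a Expr1 | b Expr Expr1 | eps

Expr is directly left-recursive.
For Expr: α = {a, b Expr}, β = {b, c b, a Term, c Factor}. Rewrite as Expr → β Expr1 and Expr1 → α Expr1 | ε.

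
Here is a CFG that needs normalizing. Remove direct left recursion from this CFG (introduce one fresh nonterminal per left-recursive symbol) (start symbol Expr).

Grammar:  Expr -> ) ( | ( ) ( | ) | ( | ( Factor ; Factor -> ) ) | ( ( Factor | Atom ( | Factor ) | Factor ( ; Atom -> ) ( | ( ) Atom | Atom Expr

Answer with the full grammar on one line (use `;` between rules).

Expr -> ) ( | ( ) ( | ) | ( | ( Factor; Factor -> ) ) Factor1 | ( ( Factor Factor1 | Atom ( Factor1; Atom -> ) ( Atom1 | ( ) Atom Atom1; Factor1 -> ) Factor1 | ( Factor1 | ε; Atom1 -> Expr Atom1 | ε

Directly left-recursive nonterminals: Factor, Atom.
For Factor: α = {), (}, β = {) ), ( ( Factor, Atom (}. Rewrite as Factor → β Factor1 and Factor1 → α Factor1 | ε.
For Atom: α = {Expr}, β = {) (, ( ) Atom}. Rewrite as Atom → β Atom1 and Atom1 → α Atom1 | ε.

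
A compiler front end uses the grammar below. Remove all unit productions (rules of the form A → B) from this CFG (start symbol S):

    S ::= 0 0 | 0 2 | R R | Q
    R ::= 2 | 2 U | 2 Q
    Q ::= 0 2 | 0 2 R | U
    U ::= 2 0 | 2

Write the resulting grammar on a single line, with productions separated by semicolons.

Unit pairs: Q ⇒* {U}; S ⇒* {Q, U}.
For every A with A ⇒* B via unit rules, add B's non-unit alternatives to A; then delete every rule of the form X → Y.

S ::= 2 0 | 2 | 0 0 | 0 2 | R R | 0 2 R; R ::= 2 | 2 U | 2 Q; Q ::= 2 0 | 2 | 0 2 | 0 2 R; U ::= 2 0 | 2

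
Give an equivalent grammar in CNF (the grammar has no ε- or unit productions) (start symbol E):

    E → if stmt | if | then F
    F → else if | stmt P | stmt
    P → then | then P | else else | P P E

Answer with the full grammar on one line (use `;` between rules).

Introduce a nonterminal for each terminal appearing in a rule of length ≥ 2: X1 → if, X2 → stmt, X3 → then, X4 → else.
Binarize each right-hand side of length ≥ 3 by chaining fresh nonterminals (Y1, Y2, …): affected rules were P → P P E.

E → X1 X2 | if | X3 F; F → X4 X1 | X2 P | stmt; P → then | X3 P | X4 X4 | P Y1; X1 → if; X2 → stmt; X3 → then; X4 → else; Y1 → P E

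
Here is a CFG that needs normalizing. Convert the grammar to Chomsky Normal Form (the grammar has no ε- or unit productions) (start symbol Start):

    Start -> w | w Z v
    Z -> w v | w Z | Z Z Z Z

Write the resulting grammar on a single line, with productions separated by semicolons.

Introduce a nonterminal for each terminal appearing in a rule of length ≥ 2: X1 → w, X2 → v.
Binarize each right-hand side of length ≥ 3 by chaining fresh nonterminals (Y1, Y2, …): affected rules were Start → X1 Z X2; Z → Z Z Z Z.

Start -> w | X1 Y1; Z -> X1 X2 | X1 Z | Z Y2; X1 -> w; X2 -> v; Y1 -> Z X2; Y2 -> Z Y3; Y3 -> Z Z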